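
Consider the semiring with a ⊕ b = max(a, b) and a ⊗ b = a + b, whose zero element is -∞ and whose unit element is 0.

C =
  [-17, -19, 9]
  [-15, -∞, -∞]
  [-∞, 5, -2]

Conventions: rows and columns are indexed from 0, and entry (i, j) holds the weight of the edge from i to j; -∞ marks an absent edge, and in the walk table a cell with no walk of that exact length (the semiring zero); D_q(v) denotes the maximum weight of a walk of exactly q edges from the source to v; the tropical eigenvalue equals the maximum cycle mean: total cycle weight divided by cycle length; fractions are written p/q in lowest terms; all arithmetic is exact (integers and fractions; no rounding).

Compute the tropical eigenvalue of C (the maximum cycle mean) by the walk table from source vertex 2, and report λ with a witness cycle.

q=0: [-∞, -∞, 0]
q=1: [-∞, 5, -2]
q=2: [-10, 3, -4]
q=3: [-12, 1, -1]
Optimal cycle mean attained by: cycle 0->2->1->0, total 9 + 5 + (-15), length 3.
Answer: λ = -1/3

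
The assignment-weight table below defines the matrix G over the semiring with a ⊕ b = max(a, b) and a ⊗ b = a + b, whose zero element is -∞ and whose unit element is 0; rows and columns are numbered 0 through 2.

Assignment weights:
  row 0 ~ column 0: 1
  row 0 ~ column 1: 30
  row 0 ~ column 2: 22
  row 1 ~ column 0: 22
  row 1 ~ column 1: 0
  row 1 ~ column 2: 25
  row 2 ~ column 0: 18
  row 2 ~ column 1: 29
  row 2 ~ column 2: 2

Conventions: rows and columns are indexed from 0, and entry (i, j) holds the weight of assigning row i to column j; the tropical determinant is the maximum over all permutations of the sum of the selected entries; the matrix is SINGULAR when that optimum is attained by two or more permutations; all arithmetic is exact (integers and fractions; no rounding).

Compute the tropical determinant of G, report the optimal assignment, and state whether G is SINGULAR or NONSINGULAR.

σ = (0, 1, 2): 1 + 0 + 2 = 3
σ = (0, 2, 1): 1 + 25 + 29 = 55
σ = (1, 0, 2): 30 + 22 + 2 = 54
σ = (1, 2, 0): 30 + 25 + 18 = 73
σ = (2, 0, 1): 22 + 22 + 29 = 73
σ = (2, 1, 0): 22 + 0 + 18 = 40
Optimal value attained by: σ = (1, 2, 0).
Answer: det⊕(G) = 73; verdict: SINGULAR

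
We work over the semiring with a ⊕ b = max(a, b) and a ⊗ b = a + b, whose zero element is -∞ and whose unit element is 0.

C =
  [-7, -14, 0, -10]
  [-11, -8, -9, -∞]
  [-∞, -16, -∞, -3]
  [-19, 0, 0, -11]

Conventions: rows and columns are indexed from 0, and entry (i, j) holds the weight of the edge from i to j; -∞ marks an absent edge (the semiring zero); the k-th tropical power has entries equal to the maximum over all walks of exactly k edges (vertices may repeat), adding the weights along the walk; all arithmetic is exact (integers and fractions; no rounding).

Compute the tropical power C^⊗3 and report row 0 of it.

C^⊗2:
  [-14, -10, -7, -3]
  [-18, -16, -11, -12]
  [-22, -3, -3, -14]
  [-11, -8, -9, -3]
C^⊗3:
  [-21, -3, -3, -10]
  [-25, -12, -12, -14]
  [-14, -11, -12, -6]
  [-18, -3, -3, -12]
Answer: row 0 of C^⊗3 = [-21, -3, -3, -10]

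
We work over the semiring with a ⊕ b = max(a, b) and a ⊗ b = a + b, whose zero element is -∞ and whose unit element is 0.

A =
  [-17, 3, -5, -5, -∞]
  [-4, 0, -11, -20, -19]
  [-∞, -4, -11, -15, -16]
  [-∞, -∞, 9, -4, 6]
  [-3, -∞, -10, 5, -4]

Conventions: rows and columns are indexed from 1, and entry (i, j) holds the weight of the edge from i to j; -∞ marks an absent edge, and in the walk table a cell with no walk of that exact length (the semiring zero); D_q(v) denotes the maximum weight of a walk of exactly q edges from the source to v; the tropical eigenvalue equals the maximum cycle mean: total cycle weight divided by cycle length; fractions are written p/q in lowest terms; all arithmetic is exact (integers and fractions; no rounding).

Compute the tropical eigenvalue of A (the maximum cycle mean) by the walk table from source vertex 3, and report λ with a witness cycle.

q=0: [-∞, -∞, 0, -∞, -∞]
q=1: [-∞, -4, -11, -15, -16]
q=2: [-8, -4, -6, -11, -9]
q=3: [-8, -4, -2, -4, -5]
q=4: [-8, -4, 5, 0, 2]
q=5: [-1, 1, 9, 7, 6]
Optimal cycle mean attained by: cycle 4->5->4, total 6 + 5, length 2.
Answer: λ = 11/2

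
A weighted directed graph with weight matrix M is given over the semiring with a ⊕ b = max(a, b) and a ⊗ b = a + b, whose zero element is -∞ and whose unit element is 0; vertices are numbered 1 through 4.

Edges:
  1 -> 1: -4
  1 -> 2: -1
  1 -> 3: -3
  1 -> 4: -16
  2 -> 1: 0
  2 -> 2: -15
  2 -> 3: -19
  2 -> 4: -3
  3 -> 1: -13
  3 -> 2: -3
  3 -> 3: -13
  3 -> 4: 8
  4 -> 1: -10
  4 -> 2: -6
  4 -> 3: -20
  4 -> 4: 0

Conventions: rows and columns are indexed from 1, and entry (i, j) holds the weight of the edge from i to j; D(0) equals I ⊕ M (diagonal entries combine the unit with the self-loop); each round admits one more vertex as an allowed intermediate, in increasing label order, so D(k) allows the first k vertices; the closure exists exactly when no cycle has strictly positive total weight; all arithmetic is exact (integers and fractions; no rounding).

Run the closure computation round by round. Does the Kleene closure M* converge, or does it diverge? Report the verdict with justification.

D(0):
  [0, -1, -3, -16]
  [0, 0, -19, -3]
  [-13, -3, 0, 8]
  [-10, -6, -20, 0]
D(1):
  [0, -1, -3, -16]
  [0, 0, -3, -3]
  [-13, -3, 0, 8]
  [-10, -6, -13, 0]
D(2):
  [0, -1, -3, -4]
  [0, 0, -3, -3]
  [-3, -3, 0, 8]
  [-6, -6, -9, 0]
D(3):
  [0, -1, -3, 5]
  [0, 0, -3, 5]
  [-3, -3, 0, 8]
  [-6, -6, -9, 0]
D(4):
  [0, -1, -3, 5]
  [0, 0, -3, 5]
  [2, 2, 0, 8]
  [-6, -6, -9, 0]
Key observation: every diagonal entry stays at the unit through all rounds, so no improving cycle exists.
Answer: CONVERGES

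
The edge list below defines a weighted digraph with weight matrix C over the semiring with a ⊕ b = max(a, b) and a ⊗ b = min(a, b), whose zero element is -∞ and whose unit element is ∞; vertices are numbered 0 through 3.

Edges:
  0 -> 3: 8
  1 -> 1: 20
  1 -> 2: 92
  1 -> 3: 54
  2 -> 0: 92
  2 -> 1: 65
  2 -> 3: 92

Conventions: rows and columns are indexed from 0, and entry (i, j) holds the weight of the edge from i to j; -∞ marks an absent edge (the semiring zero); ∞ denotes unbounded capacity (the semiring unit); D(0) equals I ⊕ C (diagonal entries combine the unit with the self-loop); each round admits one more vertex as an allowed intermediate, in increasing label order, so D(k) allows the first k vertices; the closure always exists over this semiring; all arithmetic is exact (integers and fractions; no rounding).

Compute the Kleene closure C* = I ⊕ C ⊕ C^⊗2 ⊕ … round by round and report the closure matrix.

D(0):
  [∞, -∞, -∞, 8]
  [-∞, ∞, 92, 54]
  [92, 65, ∞, 92]
  [-∞, -∞, -∞, ∞]
D(1):
  [∞, -∞, -∞, 8]
  [-∞, ∞, 92, 54]
  [92, 65, ∞, 92]
  [-∞, -∞, -∞, ∞]
D(2):
  [∞, -∞, -∞, 8]
  [-∞, ∞, 92, 54]
  [92, 65, ∞, 92]
  [-∞, -∞, -∞, ∞]
D(3):
  [∞, -∞, -∞, 8]
  [92, ∞, 92, 92]
  [92, 65, ∞, 92]
  [-∞, -∞, -∞, ∞]
D(4):
  [∞, -∞, -∞, 8]
  [92, ∞, 92, 92]
  [92, 65, ∞, 92]
  [-∞, -∞, -∞, ∞]
Answer: C* = [[∞, -∞, -∞, 8], [92, ∞, 92, 92], [92, 65, ∞, 92], [-∞, -∞, -∞, ∞]]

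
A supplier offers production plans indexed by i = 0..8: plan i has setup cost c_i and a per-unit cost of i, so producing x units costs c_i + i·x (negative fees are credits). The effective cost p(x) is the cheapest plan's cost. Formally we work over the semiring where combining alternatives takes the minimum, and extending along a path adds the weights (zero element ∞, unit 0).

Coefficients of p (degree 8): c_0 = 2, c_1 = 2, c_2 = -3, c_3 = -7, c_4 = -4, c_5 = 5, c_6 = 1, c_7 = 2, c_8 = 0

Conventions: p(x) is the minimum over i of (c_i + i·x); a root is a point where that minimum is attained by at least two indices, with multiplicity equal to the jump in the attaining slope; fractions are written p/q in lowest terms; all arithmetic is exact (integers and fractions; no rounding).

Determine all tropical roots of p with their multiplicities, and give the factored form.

hull edge (i=0, c=2) to (i=3, c=-7): slope -3, span 3
hull edge (i=3, c=-7) to (i=8, c=0): slope 7/5, span 5
Factored form: p(x) = 0 ⊗ (x ⊕ (-7/5)) ⊗ (x ⊕ (-7/5)) ⊗ (x ⊕ (-7/5)) ⊗ (x ⊕ (-7/5)) ⊗ (x ⊕ (-7/5)) ⊗ (x ⊕ 3) ⊗ (x ⊕ 3) ⊗ (x ⊕ 3)
Answer: roots = -7/5 (mult 5), 3 (mult 3)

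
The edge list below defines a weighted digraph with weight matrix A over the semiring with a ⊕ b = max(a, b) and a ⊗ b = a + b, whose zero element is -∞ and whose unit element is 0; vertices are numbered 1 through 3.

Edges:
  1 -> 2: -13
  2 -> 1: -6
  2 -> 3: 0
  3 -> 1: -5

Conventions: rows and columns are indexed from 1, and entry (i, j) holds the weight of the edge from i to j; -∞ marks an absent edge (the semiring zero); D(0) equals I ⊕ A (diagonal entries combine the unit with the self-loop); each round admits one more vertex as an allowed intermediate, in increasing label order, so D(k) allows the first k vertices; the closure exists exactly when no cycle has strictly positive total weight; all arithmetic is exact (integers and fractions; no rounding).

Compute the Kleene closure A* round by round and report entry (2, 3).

D(0):
  [0, -13, -∞]
  [-6, 0, 0]
  [-5, -∞, 0]
D(1):
  [0, -13, -∞]
  [-6, 0, 0]
  [-5, -18, 0]
D(2):
  [0, -13, -13]
  [-6, 0, 0]
  [-5, -18, 0]
D(3):
  [0, -13, -13]
  [-5, 0, 0]
  [-5, -18, 0]
Answer: A*[2][3] = 0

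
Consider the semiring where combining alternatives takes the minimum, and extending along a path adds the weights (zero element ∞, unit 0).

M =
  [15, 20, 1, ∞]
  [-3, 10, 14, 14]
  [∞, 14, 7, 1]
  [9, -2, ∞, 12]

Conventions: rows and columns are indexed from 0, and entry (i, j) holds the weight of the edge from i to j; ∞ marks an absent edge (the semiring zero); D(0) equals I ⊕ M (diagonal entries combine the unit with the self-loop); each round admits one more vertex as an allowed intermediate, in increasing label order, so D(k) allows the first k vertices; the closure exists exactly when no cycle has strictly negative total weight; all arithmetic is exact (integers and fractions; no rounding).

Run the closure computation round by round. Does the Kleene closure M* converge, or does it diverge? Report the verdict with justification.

D(0):
  [0, 20, 1, ∞]
  [-3, 0, 14, 14]
  [∞, 14, 0, 1]
  [9, -2, ∞, 0]
D(1):
  [0, 20, 1, ∞]
  [-3, 0, -2, 14]
  [∞, 14, 0, 1]
  [9, -2, 10, 0]
D(2):
  [0, 20, 1, 34]
  [-3, 0, -2, 14]
  [11, 14, 0, 1]
  [-5, -2, -4, 0]
Detection: at round 3, diagonal entry (3, 3) turns strictly negative.
Key observation: the cycle 3->1->0->2->3 has total weight (-2) + (-3) + 1 + 1, which is strictly negative.
Answer: DIVERGES — negative cycle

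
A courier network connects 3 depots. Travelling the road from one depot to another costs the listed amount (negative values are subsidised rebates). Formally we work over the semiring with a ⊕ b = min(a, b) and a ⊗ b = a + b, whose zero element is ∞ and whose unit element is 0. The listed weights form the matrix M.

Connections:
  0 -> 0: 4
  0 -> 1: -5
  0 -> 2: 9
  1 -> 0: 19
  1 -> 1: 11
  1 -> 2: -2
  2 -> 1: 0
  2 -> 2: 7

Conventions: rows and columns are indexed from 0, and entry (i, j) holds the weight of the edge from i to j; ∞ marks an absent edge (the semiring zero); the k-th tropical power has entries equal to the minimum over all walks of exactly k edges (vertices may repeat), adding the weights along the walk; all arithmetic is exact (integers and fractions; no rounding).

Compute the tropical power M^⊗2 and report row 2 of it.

M^⊗2:
  [8, -1, -7]
  [23, -2, 5]
  [19, 7, -2]
Answer: row 2 of M^⊗2 = [19, 7, -2]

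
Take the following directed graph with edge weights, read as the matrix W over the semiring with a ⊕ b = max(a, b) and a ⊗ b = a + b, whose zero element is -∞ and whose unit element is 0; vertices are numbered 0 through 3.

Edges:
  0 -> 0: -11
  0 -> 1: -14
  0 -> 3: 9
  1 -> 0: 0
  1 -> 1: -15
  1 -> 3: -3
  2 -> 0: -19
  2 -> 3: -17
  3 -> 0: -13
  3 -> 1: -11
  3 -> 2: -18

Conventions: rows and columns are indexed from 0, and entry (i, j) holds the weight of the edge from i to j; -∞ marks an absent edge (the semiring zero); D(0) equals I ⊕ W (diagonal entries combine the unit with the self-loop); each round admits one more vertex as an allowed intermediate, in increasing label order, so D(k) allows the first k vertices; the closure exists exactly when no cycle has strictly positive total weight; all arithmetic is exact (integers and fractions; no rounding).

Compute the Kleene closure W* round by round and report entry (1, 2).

D(0):
  [0, -14, -∞, 9]
  [0, 0, -∞, -3]
  [-19, -∞, 0, -17]
  [-13, -11, -18, 0]
D(1):
  [0, -14, -∞, 9]
  [0, 0, -∞, 9]
  [-19, -33, 0, -10]
  [-13, -11, -18, 0]
D(2):
  [0, -14, -∞, 9]
  [0, 0, -∞, 9]
  [-19, -33, 0, -10]
  [-11, -11, -18, 0]
D(3):
  [0, -14, -∞, 9]
  [0, 0, -∞, 9]
  [-19, -33, 0, -10]
  [-11, -11, -18, 0]
D(4):
  [0, -2, -9, 9]
  [0, 0, -9, 9]
  [-19, -21, 0, -10]
  [-11, -11, -18, 0]
Answer: W*[1][2] = -9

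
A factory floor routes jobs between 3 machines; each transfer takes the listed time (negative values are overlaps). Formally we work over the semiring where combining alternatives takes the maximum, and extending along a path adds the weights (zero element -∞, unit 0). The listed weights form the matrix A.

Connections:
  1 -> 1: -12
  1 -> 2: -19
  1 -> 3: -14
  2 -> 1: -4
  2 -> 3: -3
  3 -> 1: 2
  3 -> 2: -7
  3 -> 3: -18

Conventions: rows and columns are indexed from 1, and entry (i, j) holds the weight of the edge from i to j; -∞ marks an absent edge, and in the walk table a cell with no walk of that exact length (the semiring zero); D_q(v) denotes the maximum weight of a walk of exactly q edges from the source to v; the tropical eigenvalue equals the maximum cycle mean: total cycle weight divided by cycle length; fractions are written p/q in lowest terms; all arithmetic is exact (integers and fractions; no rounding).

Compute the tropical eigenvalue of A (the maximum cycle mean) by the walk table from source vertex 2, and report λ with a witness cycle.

q=0: [-∞, 0, -∞]
q=1: [-4, -∞, -3]
q=2: [-1, -10, -18]
q=3: [-13, -20, -13]
Optimal cycle mean attained by: cycle 2->3->2, total (-3) + (-7), length 2.
Answer: λ = -5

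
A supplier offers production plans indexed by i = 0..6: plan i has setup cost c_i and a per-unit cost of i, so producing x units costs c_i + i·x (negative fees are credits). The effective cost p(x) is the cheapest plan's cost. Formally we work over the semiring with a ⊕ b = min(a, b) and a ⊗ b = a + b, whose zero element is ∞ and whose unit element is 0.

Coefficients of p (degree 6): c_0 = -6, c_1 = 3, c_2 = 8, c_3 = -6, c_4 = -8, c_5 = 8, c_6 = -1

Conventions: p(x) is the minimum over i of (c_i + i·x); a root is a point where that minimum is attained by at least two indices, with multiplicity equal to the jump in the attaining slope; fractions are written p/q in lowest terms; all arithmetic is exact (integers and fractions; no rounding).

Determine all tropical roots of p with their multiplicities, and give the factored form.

hull edge (i=0, c=-6) to (i=4, c=-8): slope -1/2, span 4
hull edge (i=4, c=-8) to (i=6, c=-1): slope 7/2, span 2
Factored form: p(x) = -1 ⊗ (x ⊕ (-7/2)) ⊗ (x ⊕ (-7/2)) ⊗ (x ⊕ 1/2) ⊗ (x ⊕ 1/2) ⊗ (x ⊕ 1/2) ⊗ (x ⊕ 1/2)
Answer: roots = -7/2 (mult 2), 1/2 (mult 4)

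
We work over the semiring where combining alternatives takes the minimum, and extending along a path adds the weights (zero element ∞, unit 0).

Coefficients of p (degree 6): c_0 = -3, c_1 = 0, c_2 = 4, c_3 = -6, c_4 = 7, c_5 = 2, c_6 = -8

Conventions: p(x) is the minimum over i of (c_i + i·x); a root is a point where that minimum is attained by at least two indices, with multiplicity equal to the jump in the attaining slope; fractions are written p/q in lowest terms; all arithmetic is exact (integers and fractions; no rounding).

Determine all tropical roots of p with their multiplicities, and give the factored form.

hull edge (i=0, c=-3) to (i=3, c=-6): slope -1, span 3
hull edge (i=3, c=-6) to (i=6, c=-8): slope -2/3, span 3
Factored form: p(x) = -8 ⊗ (x ⊕ 2/3) ⊗ (x ⊕ 2/3) ⊗ (x ⊕ 2/3) ⊗ (x ⊕ 1) ⊗ (x ⊕ 1) ⊗ (x ⊕ 1)
Answer: roots = 2/3 (mult 3), 1 (mult 3)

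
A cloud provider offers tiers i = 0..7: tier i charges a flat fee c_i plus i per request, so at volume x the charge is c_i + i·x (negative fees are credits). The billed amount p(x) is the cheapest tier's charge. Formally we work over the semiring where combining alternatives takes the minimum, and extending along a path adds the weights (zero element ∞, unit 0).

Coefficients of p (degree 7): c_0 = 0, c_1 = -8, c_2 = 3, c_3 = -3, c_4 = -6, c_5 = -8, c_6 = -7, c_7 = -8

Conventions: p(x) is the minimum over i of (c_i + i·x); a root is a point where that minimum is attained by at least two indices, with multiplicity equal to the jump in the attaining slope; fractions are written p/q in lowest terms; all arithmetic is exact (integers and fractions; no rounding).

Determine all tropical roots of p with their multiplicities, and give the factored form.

hull edge (i=0, c=0) to (i=1, c=-8): slope -8, span 1
hull edge (i=1, c=-8) to (i=7, c=-8): slope 0, span 6
Factored form: p(x) = -8 ⊗ (x ⊕ 0) ⊗ (x ⊕ 0) ⊗ (x ⊕ 0) ⊗ (x ⊕ 0) ⊗ (x ⊕ 0) ⊗ (x ⊕ 0) ⊗ (x ⊕ 8)
Answer: roots = 0 (mult 6), 8 (mult 1)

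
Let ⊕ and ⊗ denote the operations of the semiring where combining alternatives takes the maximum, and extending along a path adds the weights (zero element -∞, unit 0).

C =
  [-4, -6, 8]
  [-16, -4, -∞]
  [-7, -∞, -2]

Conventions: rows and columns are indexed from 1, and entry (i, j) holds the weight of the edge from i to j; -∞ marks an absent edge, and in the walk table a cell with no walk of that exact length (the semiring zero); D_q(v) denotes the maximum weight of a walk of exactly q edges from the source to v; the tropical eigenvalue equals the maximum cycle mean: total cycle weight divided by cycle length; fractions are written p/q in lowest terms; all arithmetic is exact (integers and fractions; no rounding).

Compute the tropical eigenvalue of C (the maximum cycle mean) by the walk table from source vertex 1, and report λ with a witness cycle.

q=0: [0, -∞, -∞]
q=1: [-4, -6, 8]
q=2: [1, -10, 6]
q=3: [-1, -5, 9]
Optimal cycle mean attained by: cycle 1->3->1, total 8 + (-7), length 2.
Answer: λ = 1/2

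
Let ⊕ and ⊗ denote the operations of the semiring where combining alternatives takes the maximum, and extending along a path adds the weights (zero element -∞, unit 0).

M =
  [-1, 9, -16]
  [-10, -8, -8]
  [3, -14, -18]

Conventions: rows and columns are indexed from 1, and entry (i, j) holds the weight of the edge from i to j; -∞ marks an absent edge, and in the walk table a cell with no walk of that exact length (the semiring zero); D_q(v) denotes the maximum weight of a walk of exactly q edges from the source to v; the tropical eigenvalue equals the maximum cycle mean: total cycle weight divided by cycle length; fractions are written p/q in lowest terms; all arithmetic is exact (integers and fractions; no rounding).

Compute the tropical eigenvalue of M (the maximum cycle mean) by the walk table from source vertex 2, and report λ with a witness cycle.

q=0: [-∞, 0, -∞]
q=1: [-10, -8, -8]
q=2: [-5, -1, -16]
q=3: [-6, 4, -9]
Optimal cycle mean attained by: cycle 1->2->3->1, total 9 + (-8) + 3, length 3.
Answer: λ = 4/3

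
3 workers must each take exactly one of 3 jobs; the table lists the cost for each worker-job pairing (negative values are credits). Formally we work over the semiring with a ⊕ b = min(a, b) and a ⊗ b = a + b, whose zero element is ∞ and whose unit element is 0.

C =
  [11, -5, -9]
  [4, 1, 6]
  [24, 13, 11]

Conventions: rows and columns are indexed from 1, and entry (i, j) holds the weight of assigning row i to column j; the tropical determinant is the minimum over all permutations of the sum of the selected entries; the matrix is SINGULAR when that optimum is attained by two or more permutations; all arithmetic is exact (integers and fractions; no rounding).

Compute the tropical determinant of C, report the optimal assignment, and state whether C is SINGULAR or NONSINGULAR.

σ = (1, 2, 3): 11 + 1 + 11 = 23
σ = (1, 3, 2): 11 + 6 + 13 = 30
σ = (2, 1, 3): (-5) + 4 + 11 = 10
σ = (2, 3, 1): (-5) + 6 + 24 = 25
σ = (3, 1, 2): (-9) + 4 + 13 = 8
σ = (3, 2, 1): (-9) + 1 + 24 = 16
Optimal value attained by: σ = (3, 1, 2).
Answer: det⊕(C) = 8; verdict: NONSINGULAR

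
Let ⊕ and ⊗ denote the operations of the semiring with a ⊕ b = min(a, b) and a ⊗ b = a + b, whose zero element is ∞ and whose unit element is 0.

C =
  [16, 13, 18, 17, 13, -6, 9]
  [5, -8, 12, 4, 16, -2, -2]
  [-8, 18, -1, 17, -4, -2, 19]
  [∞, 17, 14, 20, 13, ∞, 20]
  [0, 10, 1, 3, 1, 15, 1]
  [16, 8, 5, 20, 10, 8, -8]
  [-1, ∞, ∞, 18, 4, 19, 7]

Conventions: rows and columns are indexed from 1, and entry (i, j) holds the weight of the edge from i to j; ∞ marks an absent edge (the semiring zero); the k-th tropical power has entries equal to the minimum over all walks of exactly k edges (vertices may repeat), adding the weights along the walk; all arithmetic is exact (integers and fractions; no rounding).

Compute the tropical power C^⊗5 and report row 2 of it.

C^⊗2:
  [8, 2, -1, 14, 4, 2, -14]
  [-3, -16, 3, -4, 2, -10, -10]
  [-9, 5, -3, -1, -5, -14, -10]
  [6, 9, 13, 16, 10, 12, 14]
  [-7, 2, 0, 4, -3, -6, 2]
  [-9, 0, 4, 10, -4, 3, -1]
  [4, 12, 5, 7, 5, -7, 5]
C^⊗3:
  [-15, -6, -2, 4, -10, -3, -7]
  [-11, -24, -5, -12, -6, -18, -18]
  [-11, -6, -9, -2, -7, -15, -22]
  [5, 1, 11, 13, 9, 0, 4]
  [-8, -6, -2, 0, -4, -13, -14]
  [-4, -8, -3, -1, -3, -15, -5]
  [-3, 1, -2, 8, 1, -2, -15]
C^⊗4:
  [-10, -14, -9, -7, -9, -21, -11]
  [-19, -32, -13, -20, -14, -26, -26]
  [-23, -14, -10, -4, -18, -17, -23]
  [3, -7, 5, 5, 7, -1, -8]
  [-15, -14, -8, -2, -10, -14, -21]
  [-11, -16, -10, -4, -7, -10, -23]
  [-16, -7, -3, 3, -11, -9, -10]
C^⊗5:
  [-17, -22, -16, -10, -13, -16, -29]
  [-27, -40, -21, -28, -22, -34, -34]
  [-24, -22, -17, -15, -19, -29, -25]
  [-9, -15, 4, -3, -4, -9, -9]
  [-22, -22, -9, -10, -17, -21, -22]
  [-24, -24, -11, -12, -19, -18, -18]
  [-11, -15, -10, -8, -10, -22, -17]
Answer: row 2 of C^⊗5 = [-27, -40, -21, -28, -22, -34, -34]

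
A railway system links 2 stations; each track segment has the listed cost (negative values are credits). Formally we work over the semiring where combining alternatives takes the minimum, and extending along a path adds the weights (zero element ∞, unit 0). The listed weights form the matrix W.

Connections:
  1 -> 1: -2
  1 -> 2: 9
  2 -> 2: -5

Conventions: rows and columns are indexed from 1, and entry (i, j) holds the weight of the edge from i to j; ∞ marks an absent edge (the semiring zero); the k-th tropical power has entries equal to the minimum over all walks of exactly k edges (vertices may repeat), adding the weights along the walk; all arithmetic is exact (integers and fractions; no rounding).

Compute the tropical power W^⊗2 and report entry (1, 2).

W^⊗2:
  [-4, 4]
  [∞, -10]
Key observation: the optimum is the walk 1->2->2, with weight 9 + (-5) = 4.
Optimal value attained by: walk 1->2->2.
Answer: (W^⊗2)[1][2] = 4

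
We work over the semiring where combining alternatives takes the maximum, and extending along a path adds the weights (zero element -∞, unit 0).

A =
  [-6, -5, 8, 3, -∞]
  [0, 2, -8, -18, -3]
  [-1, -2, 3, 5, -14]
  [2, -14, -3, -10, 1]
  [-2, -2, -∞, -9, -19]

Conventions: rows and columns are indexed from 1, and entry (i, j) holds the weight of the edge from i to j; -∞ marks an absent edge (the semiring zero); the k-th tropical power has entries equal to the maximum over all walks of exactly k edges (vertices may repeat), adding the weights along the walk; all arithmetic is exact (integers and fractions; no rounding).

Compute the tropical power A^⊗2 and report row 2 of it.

A^⊗2:
  [7, 6, 11, 13, 4]
  [2, 4, 8, 3, -1]
  [7, 1, 7, 8, 6]
  [-1, -1, 10, 5, -9]
  [-2, 0, 6, 1, -5]
Answer: row 2 of A^⊗2 = [2, 4, 8, 3, -1]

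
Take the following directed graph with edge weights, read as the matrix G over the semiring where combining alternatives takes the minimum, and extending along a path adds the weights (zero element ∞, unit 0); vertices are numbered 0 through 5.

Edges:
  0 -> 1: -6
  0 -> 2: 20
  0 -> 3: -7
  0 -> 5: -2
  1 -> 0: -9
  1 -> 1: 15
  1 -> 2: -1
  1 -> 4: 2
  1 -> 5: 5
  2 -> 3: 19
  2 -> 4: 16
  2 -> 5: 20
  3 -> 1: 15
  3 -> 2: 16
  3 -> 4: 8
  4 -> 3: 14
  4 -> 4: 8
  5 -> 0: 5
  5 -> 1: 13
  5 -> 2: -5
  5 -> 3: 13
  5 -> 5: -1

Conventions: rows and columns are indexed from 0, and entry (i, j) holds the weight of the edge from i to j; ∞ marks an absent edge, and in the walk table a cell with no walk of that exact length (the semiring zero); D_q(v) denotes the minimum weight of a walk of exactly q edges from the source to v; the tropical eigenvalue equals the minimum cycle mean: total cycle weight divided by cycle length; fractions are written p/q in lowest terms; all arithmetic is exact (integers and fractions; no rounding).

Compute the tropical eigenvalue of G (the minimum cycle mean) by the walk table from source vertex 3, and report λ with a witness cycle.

q=0: [∞, ∞, ∞, 0, ∞, ∞]
q=1: [∞, 15, 16, ∞, 8, ∞]
q=2: [6, 30, 14, 22, 16, 20]
q=3: [21, 0, 15, -1, 24, 4]
q=4: [-9, 14, -1, 14, 2, 3]
q=5: [5, -15, -2, -16, 10, -11]
q=6: [-24, -1, -16, -2, -13, -12]
Optimal cycle mean attained by: cycle 0->1->0, total (-6) + (-9), length 2.
Answer: λ = -15/2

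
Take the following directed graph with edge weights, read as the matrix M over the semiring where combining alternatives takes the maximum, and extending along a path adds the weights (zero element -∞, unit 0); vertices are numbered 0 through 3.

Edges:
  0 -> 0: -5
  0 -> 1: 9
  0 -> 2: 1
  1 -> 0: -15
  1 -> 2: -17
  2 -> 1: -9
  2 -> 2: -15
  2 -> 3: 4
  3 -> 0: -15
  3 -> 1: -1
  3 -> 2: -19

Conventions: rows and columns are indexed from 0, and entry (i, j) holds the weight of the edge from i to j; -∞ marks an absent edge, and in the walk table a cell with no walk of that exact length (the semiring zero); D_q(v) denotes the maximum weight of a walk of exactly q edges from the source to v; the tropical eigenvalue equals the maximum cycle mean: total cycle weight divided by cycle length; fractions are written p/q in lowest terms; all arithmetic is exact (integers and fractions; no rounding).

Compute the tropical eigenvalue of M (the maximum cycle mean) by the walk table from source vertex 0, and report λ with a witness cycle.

q=0: [0, -∞, -∞, -∞]
q=1: [-5, 9, 1, -∞]
q=2: [-6, 4, -4, 5]
q=3: [-10, 4, -5, 0]
q=4: [-11, -1, -9, -1]
Optimal cycle mean attained by: cycle 0->2->3->1->0, total 1 + 4 + (-1) + (-15), length 4.
Answer: λ = -11/4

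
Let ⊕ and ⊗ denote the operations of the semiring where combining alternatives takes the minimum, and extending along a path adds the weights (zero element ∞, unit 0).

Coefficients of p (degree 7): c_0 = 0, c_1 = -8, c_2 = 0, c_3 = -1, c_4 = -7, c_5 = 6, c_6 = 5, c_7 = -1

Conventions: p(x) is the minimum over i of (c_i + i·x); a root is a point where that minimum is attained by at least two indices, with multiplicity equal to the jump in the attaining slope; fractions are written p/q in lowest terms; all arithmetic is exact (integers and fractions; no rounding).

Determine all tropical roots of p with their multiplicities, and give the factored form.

hull edge (i=0, c=0) to (i=1, c=-8): slope -8, span 1
hull edge (i=1, c=-8) to (i=4, c=-7): slope 1/3, span 3
hull edge (i=4, c=-7) to (i=7, c=-1): slope 2, span 3
Factored form: p(x) = -1 ⊗ (x ⊕ (-2)) ⊗ (x ⊕ (-2)) ⊗ (x ⊕ (-2)) ⊗ (x ⊕ (-1/3)) ⊗ (x ⊕ (-1/3)) ⊗ (x ⊕ (-1/3)) ⊗ (x ⊕ 8)
Answer: roots = -2 (mult 3), -1/3 (mult 3), 8 (mult 1)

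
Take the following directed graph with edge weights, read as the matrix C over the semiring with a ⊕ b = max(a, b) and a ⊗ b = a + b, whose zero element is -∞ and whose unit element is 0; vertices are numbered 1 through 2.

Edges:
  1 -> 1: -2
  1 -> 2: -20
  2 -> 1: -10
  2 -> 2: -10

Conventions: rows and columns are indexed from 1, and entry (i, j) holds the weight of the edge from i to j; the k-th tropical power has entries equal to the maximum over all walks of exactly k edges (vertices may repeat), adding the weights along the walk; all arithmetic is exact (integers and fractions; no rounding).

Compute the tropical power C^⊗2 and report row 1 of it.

C^⊗2:
  [-4, -22]
  [-12, -20]
Answer: row 1 of C^⊗2 = [-4, -22]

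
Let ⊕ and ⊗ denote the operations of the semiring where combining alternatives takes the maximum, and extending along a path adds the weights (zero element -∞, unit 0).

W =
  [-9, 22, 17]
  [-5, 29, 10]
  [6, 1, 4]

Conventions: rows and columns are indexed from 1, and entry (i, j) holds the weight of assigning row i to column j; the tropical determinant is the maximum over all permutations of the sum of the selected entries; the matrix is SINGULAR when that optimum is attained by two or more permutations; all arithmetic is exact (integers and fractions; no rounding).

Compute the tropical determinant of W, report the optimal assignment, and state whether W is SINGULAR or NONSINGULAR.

σ = (1, 2, 3): (-9) + 29 + 4 = 24
σ = (1, 3, 2): (-9) + 10 + 1 = 2
σ = (2, 1, 3): 22 + (-5) + 4 = 21
σ = (2, 3, 1): 22 + 10 + 6 = 38
σ = (3, 1, 2): 17 + (-5) + 1 = 13
σ = (3, 2, 1): 17 + 29 + 6 = 52
Optimal value attained by: σ = (3, 2, 1).
Answer: det⊕(W) = 52; verdict: NONSINGULAR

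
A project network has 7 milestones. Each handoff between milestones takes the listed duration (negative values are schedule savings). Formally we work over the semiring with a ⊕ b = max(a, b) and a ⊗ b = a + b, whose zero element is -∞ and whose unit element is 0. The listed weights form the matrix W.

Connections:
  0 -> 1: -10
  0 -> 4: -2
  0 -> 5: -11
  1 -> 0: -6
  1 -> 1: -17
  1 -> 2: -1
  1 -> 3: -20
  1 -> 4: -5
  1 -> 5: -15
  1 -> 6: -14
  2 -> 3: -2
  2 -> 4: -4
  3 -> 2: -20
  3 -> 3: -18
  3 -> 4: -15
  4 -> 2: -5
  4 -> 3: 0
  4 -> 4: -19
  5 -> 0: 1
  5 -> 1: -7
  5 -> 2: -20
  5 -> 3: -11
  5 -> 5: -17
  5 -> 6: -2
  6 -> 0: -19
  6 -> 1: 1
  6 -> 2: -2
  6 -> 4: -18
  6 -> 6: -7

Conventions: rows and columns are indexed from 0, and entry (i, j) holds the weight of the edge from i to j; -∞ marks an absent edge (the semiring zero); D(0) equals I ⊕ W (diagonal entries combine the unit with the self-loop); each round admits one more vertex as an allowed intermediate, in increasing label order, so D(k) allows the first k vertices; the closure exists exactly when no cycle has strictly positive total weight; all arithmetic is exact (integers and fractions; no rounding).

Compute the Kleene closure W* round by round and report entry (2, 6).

D(0):
  [0, -10, -∞, -∞, -2, -11, -∞]
  [-6, 0, -1, -20, -5, -15, -14]
  [-∞, -∞, 0, -2, -4, -∞, -∞]
  [-∞, -∞, -20, 0, -15, -∞, -∞]
  [-∞, -∞, -5, 0, 0, -∞, -∞]
  [1, -7, -20, -11, -∞, 0, -2]
  [-19, 1, -2, -∞, -18, -∞, 0]
D(1):
  [0, -10, -∞, -∞, -2, -11, -∞]
  [-6, 0, -1, -20, -5, -15, -14]
  [-∞, -∞, 0, -2, -4, -∞, -∞]
  [-∞, -∞, -20, 0, -15, -∞, -∞]
  [-∞, -∞, -5, 0, 0, -∞, -∞]
  [1, -7, -20, -11, -1, 0, -2]
  [-19, 1, -2, -∞, -18, -30, 0]
D(2):
  [0, -10, -11, -30, -2, -11, -24]
  [-6, 0, -1, -20, -5, -15, -14]
  [-∞, -∞, 0, -2, -4, -∞, -∞]
  [-∞, -∞, -20, 0, -15, -∞, -∞]
  [-∞, -∞, -5, 0, 0, -∞, -∞]
  [1, -7, -8, -11, -1, 0, -2]
  [-5, 1, 0, -19, -4, -14, 0]
D(3):
  [0, -10, -11, -13, -2, -11, -24]
  [-6, 0, -1, -3, -5, -15, -14]
  [-∞, -∞, 0, -2, -4, -∞, -∞]
  [-∞, -∞, -20, 0, -15, -∞, -∞]
  [-∞, -∞, -5, 0, 0, -∞, -∞]
  [1, -7, -8, -10, -1, 0, -2]
  [-5, 1, 0, -2, -4, -14, 0]
D(4):
  [0, -10, -11, -13, -2, -11, -24]
  [-6, 0, -1, -3, -5, -15, -14]
  [-∞, -∞, 0, -2, -4, -∞, -∞]
  [-∞, -∞, -20, 0, -15, -∞, -∞]
  [-∞, -∞, -5, 0, 0, -∞, -∞]
  [1, -7, -8, -10, -1, 0, -2]
  [-5, 1, 0, -2, -4, -14, 0]
D(5):
  [0, -10, -7, -2, -2, -11, -24]
  [-6, 0, -1, -3, -5, -15, -14]
  [-∞, -∞, 0, -2, -4, -∞, -∞]
  [-∞, -∞, -20, 0, -15, -∞, -∞]
  [-∞, -∞, -5, 0, 0, -∞, -∞]
  [1, -7, -6, -1, -1, 0, -2]
  [-5, 1, 0, -2, -4, -14, 0]
D(6):
  [0, -10, -7, -2, -2, -11, -13]
  [-6, 0, -1, -3, -5, -15, -14]
  [-∞, -∞, 0, -2, -4, -∞, -∞]
  [-∞, -∞, -20, 0, -15, -∞, -∞]
  [-∞, -∞, -5, 0, 0, -∞, -∞]
  [1, -7, -6, -1, -1, 0, -2]
  [-5, 1, 0, -2, -4, -14, 0]
D(7):
  [0, -10, -7, -2, -2, -11, -13]
  [-6, 0, -1, -3, -5, -15, -14]
  [-∞, -∞, 0, -2, -4, -∞, -∞]
  [-∞, -∞, -20, 0, -15, -∞, -∞]
  [-∞, -∞, -5, 0, 0, -∞, -∞]
  [1, -1, -2, -1, -1, 0, -2]
  [-5, 1, 0, -2, -4, -14, 0]
Answer: W*[2][6] = -∞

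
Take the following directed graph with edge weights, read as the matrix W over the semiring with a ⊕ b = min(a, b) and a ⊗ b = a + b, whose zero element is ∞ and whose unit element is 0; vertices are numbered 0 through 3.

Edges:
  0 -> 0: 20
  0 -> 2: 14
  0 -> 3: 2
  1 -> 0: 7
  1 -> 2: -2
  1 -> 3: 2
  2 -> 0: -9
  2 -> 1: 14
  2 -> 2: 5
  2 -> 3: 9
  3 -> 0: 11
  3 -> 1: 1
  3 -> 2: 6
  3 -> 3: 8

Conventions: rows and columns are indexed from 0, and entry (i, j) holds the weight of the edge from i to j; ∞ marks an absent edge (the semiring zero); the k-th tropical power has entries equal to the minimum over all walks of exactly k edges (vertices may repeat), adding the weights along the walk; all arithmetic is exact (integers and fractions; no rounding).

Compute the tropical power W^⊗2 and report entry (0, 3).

W^⊗2:
  [5, 3, 8, 10]
  [-11, 3, 3, 7]
  [-4, 10, 5, -7]
  [-3, 9, -1, 3]
Key observation: the optimum is the walk 0->3->3, with weight 2 + 8 = 10.
Optimal value attained by: walk 0->3->3.
Answer: (W^⊗2)[0][3] = 10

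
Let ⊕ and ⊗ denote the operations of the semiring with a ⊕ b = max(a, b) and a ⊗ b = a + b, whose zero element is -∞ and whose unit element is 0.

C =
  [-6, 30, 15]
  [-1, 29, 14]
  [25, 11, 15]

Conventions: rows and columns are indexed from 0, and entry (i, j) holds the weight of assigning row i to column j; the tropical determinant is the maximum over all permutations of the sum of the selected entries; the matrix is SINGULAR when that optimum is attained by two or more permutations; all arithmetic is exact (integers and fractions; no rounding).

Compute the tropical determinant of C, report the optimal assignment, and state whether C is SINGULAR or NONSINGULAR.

σ = (0, 1, 2): (-6) + 29 + 15 = 38
σ = (0, 2, 1): (-6) + 14 + 11 = 19
σ = (1, 0, 2): 30 + (-1) + 15 = 44
σ = (1, 2, 0): 30 + 14 + 25 = 69
σ = (2, 0, 1): 15 + (-1) + 11 = 25
σ = (2, 1, 0): 15 + 29 + 25 = 69
Optimal value attained by: σ = (1, 2, 0).
Answer: det⊕(C) = 69; verdict: SINGULAR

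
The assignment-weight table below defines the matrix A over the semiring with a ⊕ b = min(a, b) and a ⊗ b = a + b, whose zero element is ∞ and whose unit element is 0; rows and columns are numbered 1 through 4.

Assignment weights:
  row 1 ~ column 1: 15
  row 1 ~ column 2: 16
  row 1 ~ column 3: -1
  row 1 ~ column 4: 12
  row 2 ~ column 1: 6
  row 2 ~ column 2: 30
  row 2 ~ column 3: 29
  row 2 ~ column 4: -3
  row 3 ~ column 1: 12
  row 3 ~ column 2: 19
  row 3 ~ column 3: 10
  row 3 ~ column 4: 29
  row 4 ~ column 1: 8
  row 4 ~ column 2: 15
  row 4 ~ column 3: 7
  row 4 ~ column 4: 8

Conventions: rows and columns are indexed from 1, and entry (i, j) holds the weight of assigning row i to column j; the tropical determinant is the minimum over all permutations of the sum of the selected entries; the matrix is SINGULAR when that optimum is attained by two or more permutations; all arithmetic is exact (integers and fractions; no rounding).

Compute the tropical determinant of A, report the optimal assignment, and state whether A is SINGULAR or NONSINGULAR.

σ = (1, 2, 3, 4): 15 + 30 + 10 + 8 = 63
σ = (1, 2, 4, 3): 15 + 30 + 29 + 7 = 81
σ = (1, 3, 2, 4): 15 + 29 + 19 + 8 = 71
σ = (1, 3, 4, 2): 15 + 29 + 29 + 15 = 88
σ = (1, 4, 2, 3): 15 + (-3) + 19 + 7 = 38
σ = (1, 4, 3, 2): 15 + (-3) + 10 + 15 = 37
σ = (2, 1, 3, 4): 16 + 6 + 10 + 8 = 40
σ = (2, 1, 4, 3): 16 + 6 + 29 + 7 = 58
σ = (2, 3, 1, 4): 16 + 29 + 12 + 8 = 65
σ = (2, 3, 4, 1): 16 + 29 + 29 + 8 = 82
σ = (2, 4, 1, 3): 16 + (-3) + 12 + 7 = 32
σ = (2, 4, 3, 1): 16 + (-3) + 10 + 8 = 31
σ = (3, 1, 2, 4): (-1) + 6 + 19 + 8 = 32
σ = (3, 1, 4, 2): (-1) + 6 + 29 + 15 = 49
σ = (3, 2, 1, 4): (-1) + 30 + 12 + 8 = 49
σ = (3, 2, 4, 1): (-1) + 30 + 29 + 8 = 66
σ = (3, 4, 1, 2): (-1) + (-3) + 12 + 15 = 23
σ = (3, 4, 2, 1): (-1) + (-3) + 19 + 8 = 23
σ = (4, 1, 2, 3): 12 + 6 + 19 + 7 = 44
σ = (4, 1, 3, 2): 12 + 6 + 10 + 15 = 43
σ = (4, 2, 1, 3): 12 + 30 + 12 + 7 = 61
σ = (4, 2, 3, 1): 12 + 30 + 10 + 8 = 60
σ = (4, 3, 1, 2): 12 + 29 + 12 + 15 = 68
σ = (4, 3, 2, 1): 12 + 29 + 19 + 8 = 68
Optimal value attained by: σ = (3, 4, 1, 2).
Answer: det⊕(A) = 23; verdict: SINGULAR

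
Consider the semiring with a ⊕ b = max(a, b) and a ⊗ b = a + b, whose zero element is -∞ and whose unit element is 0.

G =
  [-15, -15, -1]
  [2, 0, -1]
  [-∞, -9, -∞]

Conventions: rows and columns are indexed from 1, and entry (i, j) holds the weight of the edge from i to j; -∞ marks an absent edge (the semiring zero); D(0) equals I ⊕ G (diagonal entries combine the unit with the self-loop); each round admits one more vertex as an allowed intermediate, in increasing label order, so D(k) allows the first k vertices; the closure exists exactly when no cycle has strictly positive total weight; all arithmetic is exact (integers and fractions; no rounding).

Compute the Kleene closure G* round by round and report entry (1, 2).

D(0):
  [0, -15, -1]
  [2, 0, -1]
  [-∞, -9, 0]
D(1):
  [0, -15, -1]
  [2, 0, 1]
  [-∞, -9, 0]
D(2):
  [0, -15, -1]
  [2, 0, 1]
  [-7, -9, 0]
D(3):
  [0, -10, -1]
  [2, 0, 1]
  [-7, -9, 0]
Answer: G*[1][2] = -10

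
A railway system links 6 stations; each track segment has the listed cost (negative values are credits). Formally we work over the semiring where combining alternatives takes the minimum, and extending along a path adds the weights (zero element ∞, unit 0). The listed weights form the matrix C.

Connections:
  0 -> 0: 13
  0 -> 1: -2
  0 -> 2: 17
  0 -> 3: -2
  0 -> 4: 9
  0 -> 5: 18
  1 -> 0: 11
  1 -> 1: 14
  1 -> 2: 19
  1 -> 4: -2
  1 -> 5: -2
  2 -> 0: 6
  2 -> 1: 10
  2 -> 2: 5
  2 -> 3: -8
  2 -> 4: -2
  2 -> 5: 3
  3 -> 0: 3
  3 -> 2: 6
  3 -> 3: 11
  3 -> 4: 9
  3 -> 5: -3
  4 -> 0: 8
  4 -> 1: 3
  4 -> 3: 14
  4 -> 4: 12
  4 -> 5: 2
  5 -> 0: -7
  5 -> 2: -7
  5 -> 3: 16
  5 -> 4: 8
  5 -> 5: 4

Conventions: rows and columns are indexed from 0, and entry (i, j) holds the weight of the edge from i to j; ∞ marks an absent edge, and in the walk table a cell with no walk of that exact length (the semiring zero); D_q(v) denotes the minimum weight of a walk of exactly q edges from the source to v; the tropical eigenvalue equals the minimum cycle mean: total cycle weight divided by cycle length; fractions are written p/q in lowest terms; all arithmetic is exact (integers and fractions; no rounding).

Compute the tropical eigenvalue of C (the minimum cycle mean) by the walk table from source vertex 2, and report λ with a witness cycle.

q=0: [∞, ∞, 0, ∞, ∞, ∞]
q=1: [6, 10, 5, -8, -2, 3]
q=2: [-5, 1, -4, -3, 1, -11]
q=3: [-18, -7, -18, -12, -6, -7]
q=4: [-14, -20, -14, -26, -20, -15]
q=5: [-23, -17, -22, -22, -22, -29]
q=6: [-36, -25, -36, -30, -24, -25]
Optimal cycle mean attained by: cycle 2->3->5->2, total (-8) + (-3) + (-7), length 3.
Answer: λ = -6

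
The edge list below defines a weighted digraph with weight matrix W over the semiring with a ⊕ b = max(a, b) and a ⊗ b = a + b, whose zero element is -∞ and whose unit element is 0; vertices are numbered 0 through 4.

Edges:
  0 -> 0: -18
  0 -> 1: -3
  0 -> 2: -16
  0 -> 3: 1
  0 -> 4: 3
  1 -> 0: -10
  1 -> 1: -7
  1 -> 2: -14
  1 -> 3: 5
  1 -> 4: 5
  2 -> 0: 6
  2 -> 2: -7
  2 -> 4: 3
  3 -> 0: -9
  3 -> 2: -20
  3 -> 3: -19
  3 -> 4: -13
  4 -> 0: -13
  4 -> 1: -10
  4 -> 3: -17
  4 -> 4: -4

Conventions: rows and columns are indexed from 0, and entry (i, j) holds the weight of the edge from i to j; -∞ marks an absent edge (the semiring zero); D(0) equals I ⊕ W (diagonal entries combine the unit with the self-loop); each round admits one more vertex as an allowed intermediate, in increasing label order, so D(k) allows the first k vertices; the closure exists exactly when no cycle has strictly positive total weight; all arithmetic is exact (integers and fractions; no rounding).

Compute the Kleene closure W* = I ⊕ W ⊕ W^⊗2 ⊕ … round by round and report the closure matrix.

D(0):
  [0, -3, -16, 1, 3]
  [-10, 0, -14, 5, 5]
  [6, -∞, 0, -∞, 3]
  [-9, -∞, -20, 0, -13]
  [-13, -10, -∞, -17, 0]
D(1):
  [0, -3, -16, 1, 3]
  [-10, 0, -14, 5, 5]
  [6, 3, 0, 7, 9]
  [-9, -12, -20, 0, -6]
  [-13, -10, -29, -12, 0]
D(2):
  [0, -3, -16, 2, 3]
  [-10, 0, -14, 5, 5]
  [6, 3, 0, 8, 9]
  [-9, -12, -20, 0, -6]
  [-13, -10, -24, -5, 0]
D(3):
  [0, -3, -16, 2, 3]
  [-8, 0, -14, 5, 5]
  [6, 3, 0, 8, 9]
  [-9, -12, -20, 0, -6]
  [-13, -10, -24, -5, 0]
D(4):
  [0, -3, -16, 2, 3]
  [-4, 0, -14, 5, 5]
  [6, 3, 0, 8, 9]
  [-9, -12, -20, 0, -6]
  [-13, -10, -24, -5, 0]
D(5):
  [0, -3, -16, 2, 3]
  [-4, 0, -14, 5, 5]
  [6, 3, 0, 8, 9]
  [-9, -12, -20, 0, -6]
  [-13, -10, -24, -5, 0]
Answer: W* = [[0, -3, -16, 2, 3], [-4, 0, -14, 5, 5], [6, 3, 0, 8, 9], [-9, -12, -20, 0, -6], [-13, -10, -24, -5, 0]]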